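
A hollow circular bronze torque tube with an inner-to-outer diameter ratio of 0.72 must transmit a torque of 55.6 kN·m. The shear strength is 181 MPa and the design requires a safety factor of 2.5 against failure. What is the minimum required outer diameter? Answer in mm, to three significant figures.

d_o = 175 mm

τ_allow = 181/2.5 = 72.40 MPa.
For a hollow shaft τ = 16T/[πd_o³(1−k⁴)] with k = 0.72, so 1−k⁴ = 0.7313.
d_o³ = 16T/[π τ_allow (1−k⁴)] = 16×5.5600×10^7/(π×72.40×0.7313) = 5.349×10^6 mm³.
d_o = 174.9 mm.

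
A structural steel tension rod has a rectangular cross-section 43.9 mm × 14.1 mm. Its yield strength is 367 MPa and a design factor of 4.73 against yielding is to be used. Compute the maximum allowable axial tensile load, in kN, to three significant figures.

σ_allow = 367/4.73 = 77.59 MPa.
A = 43.9×14.1 = 619.0 mm².
F_allow = σ_allow × A = 77.59×619.0 = 48030 N.

F_allow = 48.0 kN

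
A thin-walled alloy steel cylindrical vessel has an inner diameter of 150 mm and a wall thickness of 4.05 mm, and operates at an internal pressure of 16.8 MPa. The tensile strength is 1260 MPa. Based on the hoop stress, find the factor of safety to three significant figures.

n = 4.05

σ_h = pD/(2t) = 16.8×150/(2×4.05) = 311.1 MPa.
n = 1260/311.1 = 4.050.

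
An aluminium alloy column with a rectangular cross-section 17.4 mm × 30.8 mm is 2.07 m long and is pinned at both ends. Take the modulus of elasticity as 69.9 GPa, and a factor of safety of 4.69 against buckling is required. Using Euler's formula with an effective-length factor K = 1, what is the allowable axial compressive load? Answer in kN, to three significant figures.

Buckling occurs about the weak axis: I_min = h·b³/12 = 30.8×17.4³/12 = 13520 mm⁴ (b = 17.4 mm is the smaller dimension).
Effective length L_e = KL = 1×2.07 m = 2070 mm.
Euler critical load P_cr = π²EI/L_e² = π²×69900×13520/2070² = 2177 N.
P_allow = P_cr/n = 2177/4.69 = 464.2 N.

P_allow = 0.464 kN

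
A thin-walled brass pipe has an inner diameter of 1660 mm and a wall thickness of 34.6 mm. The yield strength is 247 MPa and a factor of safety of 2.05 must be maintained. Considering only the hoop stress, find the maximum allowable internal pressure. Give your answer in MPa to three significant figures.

σ_allow = 247/2.05 = 120.5 MPa.
σ_h = pD/(2t) → p_allow = 2σ_allow t/D = 2×120.5×34.6/1660 = 5.023 MPa.

p_allow = 5.02 MPa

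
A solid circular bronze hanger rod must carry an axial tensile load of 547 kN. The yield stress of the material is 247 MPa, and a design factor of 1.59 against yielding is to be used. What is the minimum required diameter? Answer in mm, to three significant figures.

d = 67.0 mm

Allowable stress σ_allow = 247/1.59 = 155.3 MPa.
Required area A = F/σ_allow = 547000/155.3 = 3521 mm².
A = πd²/4 → d = √(4A/π) = 66.96 mm.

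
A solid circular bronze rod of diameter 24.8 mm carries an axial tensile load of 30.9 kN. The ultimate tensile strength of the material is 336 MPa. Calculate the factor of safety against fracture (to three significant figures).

n = 5.25

A = πd²/4 = 483.1 mm².
σ = F/A = 30900/483.1 = 63.97 MPa.
n = 336/63.97 = 5.253.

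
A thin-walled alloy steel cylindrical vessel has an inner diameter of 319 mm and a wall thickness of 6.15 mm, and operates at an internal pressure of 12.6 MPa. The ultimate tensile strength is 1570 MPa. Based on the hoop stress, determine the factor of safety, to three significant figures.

σ_h = pD/(2t) = 12.6×319/(2×6.15) = 326.8 MPa.
n = 1570/326.8 = 4.804.

n = 4.80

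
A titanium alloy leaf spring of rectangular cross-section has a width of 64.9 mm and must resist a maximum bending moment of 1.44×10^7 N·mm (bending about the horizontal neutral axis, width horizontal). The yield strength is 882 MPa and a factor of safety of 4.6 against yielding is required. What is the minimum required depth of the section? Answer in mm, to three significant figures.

h = 83.3 mm

σ_allow = 882/4.6 = 191.7 MPa.
For a rectangular section σ = 6M/(bh²), so h² = 6M/(b σ_allow) = 6×1.4400×10^7/(64.9×191.7) = 6943 mm².
h = 83.33 mm.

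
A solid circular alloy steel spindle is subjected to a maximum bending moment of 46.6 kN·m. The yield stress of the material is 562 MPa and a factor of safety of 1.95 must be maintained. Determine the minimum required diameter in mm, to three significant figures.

σ_allow = 562/1.95 = 288.2 MPa.
For a solid circular section σ = 32M/(πd³), so d³ = 32M/(π σ_allow) = 32×4.6600×10^7/(π×288.2) = 1.647×10^6 mm³.
d = 118.1 mm.

d = 118 mm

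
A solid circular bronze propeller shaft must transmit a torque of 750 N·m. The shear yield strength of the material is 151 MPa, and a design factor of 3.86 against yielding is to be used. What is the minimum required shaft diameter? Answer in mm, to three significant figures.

Allowable shear stress τ_allow = 151/3.86 = 39.12 MPa.
For a solid shaft τ = 16T/(πd³), so d³ = 16T/(π τ_allow) = 16×750000/(π×39.12) = 97640 mm³.
d = (97640)^(1/3) = 46.05 mm.

d = 46.0 mm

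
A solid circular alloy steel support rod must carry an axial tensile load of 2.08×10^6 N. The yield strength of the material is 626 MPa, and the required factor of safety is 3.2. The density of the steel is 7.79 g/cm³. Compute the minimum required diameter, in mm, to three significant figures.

d = 116 mm

Allowable stress σ_allow = 626/3.2 = 195.6 MPa.
Required area A = F/σ_allow = 2080000/195.6 = 10630 mm².
A = πd²/4 → d = √(4A/π) = 116.4 mm.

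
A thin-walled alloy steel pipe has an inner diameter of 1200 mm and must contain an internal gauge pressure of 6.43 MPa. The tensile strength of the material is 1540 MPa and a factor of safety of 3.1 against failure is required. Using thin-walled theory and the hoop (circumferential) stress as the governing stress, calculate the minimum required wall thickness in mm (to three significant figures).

σ_allow = 1540/3.1 = 496.8 MPa.
Hoop stress σ_h = pD/(2t), so t = pD/(2σ_allow) = 6.43×1200/(2×496.8) = 7.766 mm.

t = 7.77 mm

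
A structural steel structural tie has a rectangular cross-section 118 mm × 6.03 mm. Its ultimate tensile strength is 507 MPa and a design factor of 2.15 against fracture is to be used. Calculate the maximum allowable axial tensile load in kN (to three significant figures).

σ_allow = 507/2.15 = 235.8 MPa.
A = 118×6.03 = 711.5 mm².
F_allow = σ_allow × A = 235.8×711.5 = 167800 N.

F_allow = 168 kN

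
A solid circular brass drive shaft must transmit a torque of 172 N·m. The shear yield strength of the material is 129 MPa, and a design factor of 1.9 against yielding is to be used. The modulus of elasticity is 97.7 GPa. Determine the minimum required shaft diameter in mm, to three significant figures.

d = 23.5 mm

Allowable shear stress τ_allow = 129/1.9 = 67.89 MPa.
For a solid shaft τ = 16T/(πd³), so d³ = 16T/(π τ_allow) = 16×172000/(π×67.89) = 12900 mm³.
d = (12900)^(1/3) = 23.45 mm.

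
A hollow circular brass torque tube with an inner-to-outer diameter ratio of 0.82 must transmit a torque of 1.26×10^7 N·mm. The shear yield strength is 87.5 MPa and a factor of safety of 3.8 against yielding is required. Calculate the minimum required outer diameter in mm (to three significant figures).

d_o = 172 mm

τ_allow = 87.5/3.8 = 23.03 MPa.
For a hollow shaft τ = 16T/[πd_o³(1−k⁴)] with k = 0.82, so 1−k⁴ = 0.5479.
d_o³ = 16T/[π τ_allow (1−k⁴)] = 16×1.2600×10^7/(π×23.03×0.5479) = 5.087×10^6 mm³.
d_o = 172.0 mm.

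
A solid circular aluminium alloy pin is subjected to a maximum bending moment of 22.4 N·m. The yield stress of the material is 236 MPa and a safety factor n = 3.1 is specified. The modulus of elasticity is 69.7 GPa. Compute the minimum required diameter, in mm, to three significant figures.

σ_allow = 236/3.1 = 76.13 MPa.
For a solid circular section σ = 32M/(πd³), so d³ = 32M/(π σ_allow) = 32×22400/(π×76.13) = 2997 mm³.
d = 14.42 mm.

d = 14.4 mm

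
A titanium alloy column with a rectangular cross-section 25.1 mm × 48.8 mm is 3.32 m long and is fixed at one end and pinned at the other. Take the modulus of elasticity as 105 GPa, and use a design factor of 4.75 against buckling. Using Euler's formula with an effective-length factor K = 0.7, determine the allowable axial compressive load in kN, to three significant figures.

P_allow = 2.60 kN

Buckling occurs about the weak axis: I_min = h·b³/12 = 48.8×25.1³/12 = 64310 mm⁴ (b = 25.1 mm is the smaller dimension).
Effective length L_e = KL = 0.7×3.32 m = 2324 mm.
Euler critical load P_cr = π²EI/L_e² = π²×105000×64310/2324² = 12340 N.
P_allow = P_cr/n = 12340/4.75 = 2598 N.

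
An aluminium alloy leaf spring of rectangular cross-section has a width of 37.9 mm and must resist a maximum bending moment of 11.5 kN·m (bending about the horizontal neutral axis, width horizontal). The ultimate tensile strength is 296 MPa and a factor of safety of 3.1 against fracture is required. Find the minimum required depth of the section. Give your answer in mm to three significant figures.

σ_allow = 296/3.1 = 95.48 MPa.
For a rectangular section σ = 6M/(bh²), so h² = 6M/(b σ_allow) = 6×1.1500×10^7/(37.9×95.48) = 19070 mm².
h = 138.1 mm.

h = 138 mm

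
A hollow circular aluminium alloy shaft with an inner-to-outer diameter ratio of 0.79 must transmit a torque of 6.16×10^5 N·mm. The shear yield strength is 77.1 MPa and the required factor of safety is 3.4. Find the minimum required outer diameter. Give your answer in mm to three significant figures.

τ_allow = 77.1/3.4 = 22.68 MPa.
For a hollow shaft τ = 16T/[πd_o³(1−k⁴)] with k = 0.79, so 1−k⁴ = 0.6105.
d_o³ = 16T/[π τ_allow (1−k⁴)] = 16×616000/(π×22.68×0.6105) = 226600 mm³.
d_o = 60.97 mm.

d_o = 61.0 mm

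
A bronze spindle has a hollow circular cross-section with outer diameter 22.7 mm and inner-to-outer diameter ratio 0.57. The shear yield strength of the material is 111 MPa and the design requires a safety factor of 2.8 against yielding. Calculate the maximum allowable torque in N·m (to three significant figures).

T_allow = 81.4 N·m

τ_allow = 111/2.8 = 39.64 MPa.
For a hollow shaft T_allow = τ_allow·πd_o³(1−k⁴)/16 with 1−k⁴ = 0.8944, so πd_o³(1−k⁴)/16 = 2054 mm³.
T_allow = 39.64×2054 = 81440 N·mm = 81.44 N·m.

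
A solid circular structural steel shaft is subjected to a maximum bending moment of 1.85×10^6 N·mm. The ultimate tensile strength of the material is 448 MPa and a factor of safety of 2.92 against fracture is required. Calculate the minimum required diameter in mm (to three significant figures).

σ_allow = 448/2.92 = 153.4 MPa.
For a solid circular section σ = 32M/(πd³), so d³ = 32M/(π σ_allow) = 32×1850000/(π×153.4) = 122800 mm³.
d = 49.71 mm.

d = 49.7 mm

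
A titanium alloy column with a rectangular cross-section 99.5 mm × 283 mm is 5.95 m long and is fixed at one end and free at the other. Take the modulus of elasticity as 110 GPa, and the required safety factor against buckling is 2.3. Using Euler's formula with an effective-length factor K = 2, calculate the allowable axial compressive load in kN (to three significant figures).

Buckling occurs about the weak axis: I_min = h·b³/12 = 283×99.5³/12 = 2.323×10^7 mm⁴ (b = 99.5 mm is the smaller dimension).
Effective length L_e = KL = 2×5.95 m = 11900 mm.
Euler critical load P_cr = π²EI/L_e² = π²×110000×2.323×10^7/11900² = 178100 N.
P_allow = P_cr/n = 178100/2.3 = 77440 N.

P_allow = 77.4 kN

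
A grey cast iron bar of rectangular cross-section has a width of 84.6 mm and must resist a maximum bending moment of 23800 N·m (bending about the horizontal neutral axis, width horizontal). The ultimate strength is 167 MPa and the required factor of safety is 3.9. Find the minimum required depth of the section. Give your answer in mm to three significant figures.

h = 199 mm

σ_allow = 167/3.9 = 42.82 MPa.
For a rectangular section σ = 6M/(bh²), so h² = 6M/(b σ_allow) = 6×2.3800×10^7/(84.6×42.82) = 39420 mm².
h = 198.5 mm.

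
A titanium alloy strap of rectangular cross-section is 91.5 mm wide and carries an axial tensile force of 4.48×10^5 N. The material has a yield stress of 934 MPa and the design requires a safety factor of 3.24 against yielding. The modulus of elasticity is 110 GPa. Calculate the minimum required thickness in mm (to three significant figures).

σ_allow = 934/3.24 = 288.3 MPa.
Required area A = F/σ_allow = 448000/288.3 = 1554 mm².
t = A/w = 1554/91.5 = 16.98 mm.

t = 17.0 mm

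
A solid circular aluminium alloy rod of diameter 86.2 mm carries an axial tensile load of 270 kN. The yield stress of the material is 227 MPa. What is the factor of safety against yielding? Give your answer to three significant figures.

A = πd²/4 = 5836 mm².
σ = F/A = 270000/5836 = 46.27 MPa.
n = 227/46.27 = 4.906.

n = 4.91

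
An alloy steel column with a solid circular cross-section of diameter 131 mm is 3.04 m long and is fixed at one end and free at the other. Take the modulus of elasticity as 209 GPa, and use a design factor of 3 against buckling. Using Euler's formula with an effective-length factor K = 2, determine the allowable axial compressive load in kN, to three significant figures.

I = πd⁴/64 = π×131⁴/64 = 1.446×10^7 mm⁴.
Effective length L_e = KL = 2×3.04 m = 6080 mm.
Euler critical load P_cr = π²EI/L_e² = π²×209000×1.446×10^7/6080² = 806700 N.
P_allow = P_cr/n = 806700/3 = 268900 N.

P_allow = 269 kN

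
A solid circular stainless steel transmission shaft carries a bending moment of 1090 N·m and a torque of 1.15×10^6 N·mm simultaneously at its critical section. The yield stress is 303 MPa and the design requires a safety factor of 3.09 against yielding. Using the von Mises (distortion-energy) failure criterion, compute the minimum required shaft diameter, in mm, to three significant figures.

d = 53.5 mm

σ_allow = σ_y/n = 303/3.09 = 98.06 MPa.
For a solid shaft σ_b = 32M/(πd³) and τ = 16T/(πd³), so the von Mises stress is σ' = (16/πd³)·√(4M²+3T²).
√(4M²+3T²) = √(4×(1.090×10^6)² + 3×(1.150×10^6)²) = 2.953×10^6 N·mm.
d³ = 16×2.953×10^6/(π×98.06) = 153400 mm³.
d = 53.53 mm.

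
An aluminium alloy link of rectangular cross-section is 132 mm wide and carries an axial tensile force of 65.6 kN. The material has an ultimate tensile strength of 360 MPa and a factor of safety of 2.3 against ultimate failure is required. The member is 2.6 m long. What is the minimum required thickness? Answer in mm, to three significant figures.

t = 3.18 mm

σ_allow = 360/2.3 = 156.5 MPa.
Required area A = F/σ_allow = 65600/156.5 = 419.1 mm².
t = A/w = 419.1/132 = 3.175 mm.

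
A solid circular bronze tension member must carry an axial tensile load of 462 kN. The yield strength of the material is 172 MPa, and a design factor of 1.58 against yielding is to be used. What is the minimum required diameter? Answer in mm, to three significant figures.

Allowable stress σ_allow = 172/1.58 = 108.9 MPa.
Required area A = F/σ_allow = 462000/108.9 = 4244 mm².
A = πd²/4 → d = √(4A/π) = 73.51 mm.

d = 73.5 mm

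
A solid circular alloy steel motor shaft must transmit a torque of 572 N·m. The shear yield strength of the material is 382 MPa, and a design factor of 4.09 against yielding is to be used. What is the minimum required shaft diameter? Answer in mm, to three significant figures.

d = 31.5 mm

Allowable shear stress τ_allow = 382/4.09 = 93.40 MPa.
For a solid shaft τ = 16T/(πd³), so d³ = 16T/(π τ_allow) = 16×572000/(π×93.40) = 31190 mm³.
d = (31190)^(1/3) = 31.48 mm.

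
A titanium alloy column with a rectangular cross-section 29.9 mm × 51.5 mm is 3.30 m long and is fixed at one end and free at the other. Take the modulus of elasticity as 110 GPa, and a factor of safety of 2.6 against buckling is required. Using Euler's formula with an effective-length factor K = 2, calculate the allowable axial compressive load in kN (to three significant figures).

P_allow = 1.10 kN

Buckling occurs about the weak axis: I_min = h·b³/12 = 51.5×29.9³/12 = 114700 mm⁴ (b = 29.9 mm is the smaller dimension).
Effective length L_e = KL = 2×3.30 m = 6600 mm.
Euler critical load P_cr = π²EI/L_e² = π²×110000×114700/6600² = 2859 N.
P_allow = P_cr/n = 2859/2.6 = 1100 N.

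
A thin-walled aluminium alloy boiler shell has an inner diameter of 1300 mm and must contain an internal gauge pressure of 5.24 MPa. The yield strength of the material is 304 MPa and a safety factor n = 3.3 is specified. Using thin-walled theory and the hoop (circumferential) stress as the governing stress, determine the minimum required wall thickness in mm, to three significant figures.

t = 37.0 mm

σ_allow = 304/3.3 = 92.12 MPa.
Hoop stress σ_h = pD/(2t), so t = pD/(2σ_allow) = 5.24×1300/(2×92.12) = 36.97 mm.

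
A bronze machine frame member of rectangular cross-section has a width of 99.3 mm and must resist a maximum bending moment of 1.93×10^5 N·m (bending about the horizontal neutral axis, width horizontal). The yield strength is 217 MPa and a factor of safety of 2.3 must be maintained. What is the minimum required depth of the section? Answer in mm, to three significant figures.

h = 352 mm

σ_allow = 217/2.3 = 94.35 MPa.
For a rectangular section σ = 6M/(bh²), so h² = 6M/(b σ_allow) = 6×1.9300×10^8/(99.3×94.35) = 123600 mm².
h = 351.6 mm.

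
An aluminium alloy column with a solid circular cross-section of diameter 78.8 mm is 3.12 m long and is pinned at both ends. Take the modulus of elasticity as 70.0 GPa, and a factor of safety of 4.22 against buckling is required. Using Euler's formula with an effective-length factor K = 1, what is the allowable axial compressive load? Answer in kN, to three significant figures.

P_allow = 31.8 kN

I = πd⁴/64 = π×78.8⁴/64 = 1.893×10^6 mm⁴.
Effective length L_e = KL = 1×3.12 m = 3120 mm.
Euler critical load P_cr = π²EI/L_e² = π²×70000×1.893×10^6/3120² = 134300 N.
P_allow = P_cr/n = 134300/4.22 = 31830 N.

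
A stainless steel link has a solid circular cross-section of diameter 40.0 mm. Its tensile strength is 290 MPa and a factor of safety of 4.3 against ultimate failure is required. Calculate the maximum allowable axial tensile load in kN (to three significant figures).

F_allow = 84.7 kN

σ_allow = 290/4.3 = 67.44 MPa.
A = πd²/4 = π×40.0²/4 = 1257 mm².
F_allow = σ_allow × A = 67.44×1257 = 84750 N.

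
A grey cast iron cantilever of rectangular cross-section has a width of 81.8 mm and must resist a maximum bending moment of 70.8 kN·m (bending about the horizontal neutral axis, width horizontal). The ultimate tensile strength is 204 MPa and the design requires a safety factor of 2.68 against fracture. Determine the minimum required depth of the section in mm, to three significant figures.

σ_allow = 204/2.68 = 76.12 MPa.
For a rectangular section σ = 6M/(bh²), so h² = 6M/(b σ_allow) = 6×7.0800×10^7/(81.8×76.12) = 68220 mm².
h = 261.2 mm.

h = 261 mm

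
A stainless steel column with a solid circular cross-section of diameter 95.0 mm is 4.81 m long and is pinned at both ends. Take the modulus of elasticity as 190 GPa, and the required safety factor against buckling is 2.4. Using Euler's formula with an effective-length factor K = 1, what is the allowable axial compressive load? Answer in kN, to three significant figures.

P_allow = 135 kN

I = πd⁴/64 = π×95.0⁴/64 = 3.998×10^6 mm⁴.
Effective length L_e = KL = 1×4.81 m = 4810 mm.
Euler critical load P_cr = π²EI/L_e² = π²×190000×3.998×10^6/4810² = 324100 N.
P_allow = P_cr/n = 324100/2.4 = 135000 N.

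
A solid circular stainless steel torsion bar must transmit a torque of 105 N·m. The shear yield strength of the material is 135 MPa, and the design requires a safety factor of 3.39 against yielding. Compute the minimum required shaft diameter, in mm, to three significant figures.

Allowable shear stress τ_allow = 135/3.39 = 39.82 MPa.
For a solid shaft τ = 16T/(πd³), so d³ = 16T/(π τ_allow) = 16×105000/(π×39.82) = 13430 mm³.
d = (13430)^(1/3) = 23.77 mm.

d = 23.8 mm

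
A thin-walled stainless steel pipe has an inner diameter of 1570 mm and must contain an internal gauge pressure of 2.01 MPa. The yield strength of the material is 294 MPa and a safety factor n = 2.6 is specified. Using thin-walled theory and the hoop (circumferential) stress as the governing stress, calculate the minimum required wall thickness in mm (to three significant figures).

t = 14.0 mm

σ_allow = 294/2.6 = 113.1 MPa.
Hoop stress σ_h = pD/(2t), so t = pD/(2σ_allow) = 2.01×1570/(2×113.1) = 13.95 mm.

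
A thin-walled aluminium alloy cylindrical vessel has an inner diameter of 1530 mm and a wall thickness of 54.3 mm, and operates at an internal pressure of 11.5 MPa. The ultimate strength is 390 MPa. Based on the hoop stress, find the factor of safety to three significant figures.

n = 2.41

σ_h = pD/(2t) = 11.5×1530/(2×54.3) = 162.0 MPa.
n = 390/162.0 = 2.407.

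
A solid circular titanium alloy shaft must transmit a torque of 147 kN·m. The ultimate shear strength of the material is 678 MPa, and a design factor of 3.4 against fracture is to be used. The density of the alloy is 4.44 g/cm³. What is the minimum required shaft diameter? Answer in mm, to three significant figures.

Allowable shear stress τ_allow = 678/3.4 = 199.4 MPa.
For a solid shaft τ = 16T/(πd³), so d³ = 16T/(π τ_allow) = 16×1.4700×10^8/(π×199.4) = 3.754×10^6 mm³.
d = (3.754×10^6)^(1/3) = 155.4 mm.

d = 155 mm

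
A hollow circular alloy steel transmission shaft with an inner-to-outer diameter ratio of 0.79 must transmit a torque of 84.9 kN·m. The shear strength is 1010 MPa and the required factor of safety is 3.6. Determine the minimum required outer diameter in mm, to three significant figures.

τ_allow = 1010/3.6 = 280.6 MPa.
For a hollow shaft τ = 16T/[πd_o³(1−k⁴)] with k = 0.79, so 1−k⁴ = 0.6105.
d_o³ = 16T/[π τ_allow (1−k⁴)] = 16×8.4900×10^7/(π×280.6×0.6105) = 2.524×10^6 mm³.
d_o = 136.2 mm.

d_o = 136 mm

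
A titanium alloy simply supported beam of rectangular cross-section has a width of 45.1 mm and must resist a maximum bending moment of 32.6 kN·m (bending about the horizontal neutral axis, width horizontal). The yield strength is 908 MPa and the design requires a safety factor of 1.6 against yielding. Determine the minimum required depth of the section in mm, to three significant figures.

h = 87.4 mm

σ_allow = 908/1.6 = 567.5 MPa.
For a rectangular section σ = 6M/(bh²), so h² = 6M/(b σ_allow) = 6×3.2600×10^7/(45.1×567.5) = 7642 mm².
h = 87.42 mm.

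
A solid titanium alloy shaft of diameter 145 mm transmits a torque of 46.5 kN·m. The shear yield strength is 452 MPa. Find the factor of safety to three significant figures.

τ = 16T/(πd³) = 16×4.6500×10^7/(π×145³) = 77.68 MPa.
n = τ_limit/τ = 452/77.68 = 5.819.

n = 5.82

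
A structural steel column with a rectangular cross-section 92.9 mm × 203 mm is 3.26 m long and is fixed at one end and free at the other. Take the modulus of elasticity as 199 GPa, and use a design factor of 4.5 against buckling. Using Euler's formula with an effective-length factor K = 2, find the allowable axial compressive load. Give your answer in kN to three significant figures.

Buckling occurs about the weak axis: I_min = h·b³/12 = 203×92.9³/12 = 1.356×10^7 mm⁴ (b = 92.9 mm is the smaller dimension).
Effective length L_e = KL = 2×3.26 m = 6520 mm.
Euler critical load P_cr = π²EI/L_e² = π²×199000×1.356×10^7/6520² = 626600 N.
P_allow = P_cr/n = 626600/4.5 = 139300 N.

P_allow = 139 kN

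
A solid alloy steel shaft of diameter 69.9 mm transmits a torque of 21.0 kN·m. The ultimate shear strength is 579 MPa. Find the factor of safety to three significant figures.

τ = 16T/(πd³) = 16×2.1000×10^7/(π×69.9³) = 313.2 MPa.
n = τ_limit/τ = 579/313.2 = 1.849.

n = 1.85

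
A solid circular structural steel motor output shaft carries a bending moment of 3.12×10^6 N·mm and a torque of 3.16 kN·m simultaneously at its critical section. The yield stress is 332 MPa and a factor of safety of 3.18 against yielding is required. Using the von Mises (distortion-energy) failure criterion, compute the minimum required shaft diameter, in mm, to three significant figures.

σ_allow = σ_y/n = 332/3.18 = 104.4 MPa.
For a solid shaft σ_b = 32M/(πd³) and τ = 16T/(πd³), so the von Mises stress is σ' = (16/πd³)·√(4M²+3T²).
√(4M²+3T²) = √(4×(3.120×10^6)² + 3×(3.160×10^6)²) = 8.300×10^6 N·mm.
d³ = 16×8.300×10^6/(π×104.4) = 404900 mm³.
d = 73.98 mm.

d = 74.0 mm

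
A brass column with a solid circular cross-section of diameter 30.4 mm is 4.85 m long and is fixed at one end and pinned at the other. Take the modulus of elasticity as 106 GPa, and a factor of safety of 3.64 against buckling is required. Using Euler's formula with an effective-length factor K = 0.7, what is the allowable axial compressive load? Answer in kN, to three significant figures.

P_allow = 1.05 kN

I = πd⁴/64 = π×30.4⁴/64 = 41920 mm⁴.
Effective length L_e = KL = 0.7×4.85 m = 3395 mm.
Euler critical load P_cr = π²EI/L_e² = π²×106000×41920/3395² = 3805 N.
P_allow = P_cr/n = 3805/3.64 = 1045 N.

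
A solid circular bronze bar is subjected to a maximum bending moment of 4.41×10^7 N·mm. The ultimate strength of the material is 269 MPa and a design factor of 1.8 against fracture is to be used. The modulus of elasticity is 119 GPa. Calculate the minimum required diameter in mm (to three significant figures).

σ_allow = 269/1.8 = 149.4 MPa.
For a solid circular section σ = 32M/(πd³), so d³ = 32M/(π σ_allow) = 32×4.4100×10^7/(π×149.4) = 3.006×10^6 mm³.
d = 144.3 mm.

d = 144 mm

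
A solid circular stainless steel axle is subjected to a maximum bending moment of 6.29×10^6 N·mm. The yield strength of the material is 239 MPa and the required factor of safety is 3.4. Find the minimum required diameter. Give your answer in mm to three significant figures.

σ_allow = 239/3.4 = 70.29 MPa.
For a solid circular section σ = 32M/(πd³), so d³ = 32M/(π σ_allow) = 32×6290000/(π×70.29) = 911400 mm³.
d = 96.96 mm.

d = 97.0 mm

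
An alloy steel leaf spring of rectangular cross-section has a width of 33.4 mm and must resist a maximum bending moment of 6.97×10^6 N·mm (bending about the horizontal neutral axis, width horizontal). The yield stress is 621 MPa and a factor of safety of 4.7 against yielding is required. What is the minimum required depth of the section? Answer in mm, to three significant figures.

σ_allow = 621/4.7 = 132.1 MPa.
For a rectangular section σ = 6M/(bh²), so h² = 6M/(b σ_allow) = 6×6970000/(33.4×132.1) = 9476 mm².
h = 97.35 mm.

h = 97.3 mm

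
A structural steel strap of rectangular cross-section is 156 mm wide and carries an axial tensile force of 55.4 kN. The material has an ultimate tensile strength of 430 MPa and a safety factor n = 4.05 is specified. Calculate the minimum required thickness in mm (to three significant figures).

t = 3.34 mm

σ_allow = 430/4.05 = 106.2 MPa.
Required area A = F/σ_allow = 55400/106.2 = 521.8 mm².
t = A/w = 521.8/156 = 3.345 mm.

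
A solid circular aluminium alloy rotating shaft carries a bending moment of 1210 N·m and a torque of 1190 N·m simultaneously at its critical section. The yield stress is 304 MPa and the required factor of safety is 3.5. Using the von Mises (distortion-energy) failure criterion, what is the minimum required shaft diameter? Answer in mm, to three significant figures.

σ_allow = σ_y/n = 304/3.5 = 86.86 MPa.
For a solid shaft σ_b = 32M/(πd³) and τ = 16T/(πd³), so the von Mises stress is σ' = (16/πd³)·√(4M²+3T²).
√(4M²+3T²) = √(4×(1.210×10^6)² + 3×(1.190×10^6)²) = 3.179×10^6 N·mm.
d³ = 16×3.179×10^6/(π×86.86) = 186400 mm³.
d = 57.12 mm.

d = 57.1 mm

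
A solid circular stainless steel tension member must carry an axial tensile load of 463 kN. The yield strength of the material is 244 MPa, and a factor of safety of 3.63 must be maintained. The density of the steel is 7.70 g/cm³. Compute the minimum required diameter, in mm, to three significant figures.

d = 93.6 mm

Allowable stress σ_allow = 244/3.63 = 67.22 MPa.
Required area A = F/σ_allow = 463000/67.22 = 6888 mm².
A = πd²/4 → d = √(4A/π) = 93.65 mm.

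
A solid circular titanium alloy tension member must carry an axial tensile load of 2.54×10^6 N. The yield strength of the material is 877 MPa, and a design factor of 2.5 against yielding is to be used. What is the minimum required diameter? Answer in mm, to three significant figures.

d = 96.0 mm

Allowable stress σ_allow = 877/2.5 = 350.8 MPa.
Required area A = F/σ_allow = 2540000/350.8 = 7241 mm².
A = πd²/4 → d = √(4A/π) = 96.02 mm.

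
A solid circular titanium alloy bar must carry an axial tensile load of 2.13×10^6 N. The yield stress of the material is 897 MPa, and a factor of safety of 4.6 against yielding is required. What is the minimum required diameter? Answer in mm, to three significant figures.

d = 118 mm

Allowable stress σ_allow = 897/4.6 = 195.0 MPa.
Required area A = F/σ_allow = 2130000/195.0 = 10920 mm².
A = πd²/4 → d = √(4A/π) = 117.9 mm.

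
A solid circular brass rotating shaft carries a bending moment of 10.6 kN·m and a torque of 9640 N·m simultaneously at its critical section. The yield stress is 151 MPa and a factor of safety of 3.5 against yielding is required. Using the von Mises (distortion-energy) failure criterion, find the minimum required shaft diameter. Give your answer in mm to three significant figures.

d = 147 mm

σ_allow = σ_y/n = 151/3.5 = 43.14 MPa.
For a solid shaft σ_b = 32M/(πd³) and τ = 16T/(πd³), so the von Mises stress is σ' = (16/πd³)·√(4M²+3T²).
√(4M²+3T²) = √(4×(1.060×10^7)² + 3×(9.640×10^6)²) = 2.699×10^7 N·mm.
d³ = 16×2.699×10^7/(π×43.14) = 3.186×10^6 mm³.
d = 147.1 mm.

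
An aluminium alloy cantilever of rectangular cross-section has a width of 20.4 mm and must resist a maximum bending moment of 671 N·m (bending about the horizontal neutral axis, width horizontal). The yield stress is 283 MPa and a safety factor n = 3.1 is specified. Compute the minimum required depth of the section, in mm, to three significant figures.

σ_allow = 283/3.1 = 91.29 MPa.
For a rectangular section σ = 6M/(bh²), so h² = 6M/(b σ_allow) = 6×671000/(20.4×91.29) = 2162 mm².
h = 46.50 mm.

h = 46.5 mm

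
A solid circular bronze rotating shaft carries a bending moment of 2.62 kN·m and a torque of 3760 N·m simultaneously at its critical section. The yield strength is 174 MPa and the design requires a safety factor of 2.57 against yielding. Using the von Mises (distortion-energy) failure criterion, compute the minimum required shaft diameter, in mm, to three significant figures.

σ_allow = σ_y/n = 174/2.57 = 67.70 MPa.
For a solid shaft σ_b = 32M/(πd³) and τ = 16T/(πd³), so the von Mises stress is σ' = (16/πd³)·√(4M²+3T²).
√(4M²+3T²) = √(4×(2.620×10^6)² + 3×(3.760×10^6)²) = 8.359×10^6 N·mm.
d³ = 16×8.359×10^6/(π×67.70) = 628800 mm³.
d = 85.67 mm.

d = 85.7 mm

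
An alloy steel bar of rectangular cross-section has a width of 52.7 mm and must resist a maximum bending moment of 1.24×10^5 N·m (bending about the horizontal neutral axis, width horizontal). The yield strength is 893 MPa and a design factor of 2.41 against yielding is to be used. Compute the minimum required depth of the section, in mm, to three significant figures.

σ_allow = 893/2.41 = 370.5 MPa.
For a rectangular section σ = 6M/(bh²), so h² = 6M/(b σ_allow) = 6×1.2400×10^8/(52.7×370.5) = 38100 mm².
h = 195.2 mm.

h = 195 mm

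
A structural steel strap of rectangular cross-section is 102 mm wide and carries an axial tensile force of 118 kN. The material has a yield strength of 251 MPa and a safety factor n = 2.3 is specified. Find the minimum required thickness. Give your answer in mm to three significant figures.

t = 10.6 mm

σ_allow = 251/2.3 = 109.1 MPa.
Required area A = F/σ_allow = 118000/109.1 = 1081 mm².
t = A/w = 1081/102 = 10.60 mm.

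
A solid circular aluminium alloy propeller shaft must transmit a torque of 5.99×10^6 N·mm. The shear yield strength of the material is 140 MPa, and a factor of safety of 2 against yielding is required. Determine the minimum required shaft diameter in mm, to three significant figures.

Allowable shear stress τ_allow = 140/2 = 70.00 MPa.
For a solid shaft τ = 16T/(πd³), so d³ = 16T/(π τ_allow) = 16×5990000/(π×70.00) = 435800 mm³.
d = (435800)^(1/3) = 75.82 mm.

d = 75.8 mm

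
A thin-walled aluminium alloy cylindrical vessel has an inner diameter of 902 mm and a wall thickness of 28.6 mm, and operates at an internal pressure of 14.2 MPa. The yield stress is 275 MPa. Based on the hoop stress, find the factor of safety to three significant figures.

n = 1.23

σ_h = pD/(2t) = 14.2×902/(2×28.6) = 223.9 MPa.
n = 275/223.9 = 1.228.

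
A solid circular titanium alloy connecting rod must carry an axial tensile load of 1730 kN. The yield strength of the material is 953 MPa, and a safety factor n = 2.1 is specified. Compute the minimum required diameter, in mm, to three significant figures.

d = 69.7 mm

Allowable stress σ_allow = 953/2.1 = 453.8 MPa.
Required area A = F/σ_allow = 1730000/453.8 = 3812 mm².
A = πd²/4 → d = √(4A/π) = 69.67 mm.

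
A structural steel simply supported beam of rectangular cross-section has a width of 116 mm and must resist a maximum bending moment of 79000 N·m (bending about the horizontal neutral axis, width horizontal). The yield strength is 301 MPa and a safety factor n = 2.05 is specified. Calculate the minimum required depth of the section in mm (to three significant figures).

σ_allow = 301/2.05 = 146.8 MPa.
For a rectangular section σ = 6M/(bh²), so h² = 6M/(b σ_allow) = 6×7.9000×10^7/(116×146.8) = 27830 mm².
h = 166.8 mm.

h = 167 mm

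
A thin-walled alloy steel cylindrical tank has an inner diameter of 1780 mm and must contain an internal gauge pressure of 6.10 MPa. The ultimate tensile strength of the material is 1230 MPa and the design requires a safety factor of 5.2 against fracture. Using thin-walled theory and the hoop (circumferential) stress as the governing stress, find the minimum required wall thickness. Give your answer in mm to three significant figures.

σ_allow = 1230/5.2 = 236.5 MPa.
Hoop stress σ_h = pD/(2t), so t = pD/(2σ_allow) = 6.10×1780/(2×236.5) = 22.95 mm.

t = 23.0 mm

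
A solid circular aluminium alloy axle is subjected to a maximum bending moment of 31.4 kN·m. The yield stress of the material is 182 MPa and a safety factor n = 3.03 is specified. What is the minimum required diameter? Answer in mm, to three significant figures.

σ_allow = 182/3.03 = 60.07 MPa.
For a solid circular section σ = 32M/(πd³), so d³ = 32M/(π σ_allow) = 32×3.1400×10^7/(π×60.07) = 5.325×10^6 mm³.
d = 174.6 mm.

d = 175 mm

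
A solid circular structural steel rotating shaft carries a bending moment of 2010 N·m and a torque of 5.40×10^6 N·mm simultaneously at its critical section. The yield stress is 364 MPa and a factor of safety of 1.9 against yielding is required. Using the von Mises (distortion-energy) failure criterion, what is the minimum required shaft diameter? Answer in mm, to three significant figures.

σ_allow = σ_y/n = 364/1.9 = 191.6 MPa.
For a solid shaft σ_b = 32M/(πd³) and τ = 16T/(πd³), so the von Mises stress is σ' = (16/πd³)·√(4M²+3T²).
√(4M²+3T²) = √(4×(2.010×10^6)² + 3×(5.400×10^6)²) = 1.018×10^7 N·mm.
d³ = 16×1.018×10^7/(π×191.6) = 270600 mm³.
d = 64.68 mm.

d = 64.7 mm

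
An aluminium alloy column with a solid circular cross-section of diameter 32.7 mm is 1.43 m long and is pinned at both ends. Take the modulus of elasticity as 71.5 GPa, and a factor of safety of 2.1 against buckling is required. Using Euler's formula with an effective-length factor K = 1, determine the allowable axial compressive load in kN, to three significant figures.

P_allow = 9.22 kN

I = πd⁴/64 = π×32.7⁴/64 = 56130 mm⁴.
Effective length L_e = KL = 1×1.43 m = 1430 mm.
Euler critical load P_cr = π²EI/L_e² = π²×71500×56130/1430² = 19370 N.
P_allow = P_cr/n = 19370/2.1 = 9223 N.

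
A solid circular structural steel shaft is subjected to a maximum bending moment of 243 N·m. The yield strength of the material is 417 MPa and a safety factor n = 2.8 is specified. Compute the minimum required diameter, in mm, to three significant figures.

σ_allow = 417/2.8 = 148.9 MPa.
For a solid circular section σ = 32M/(πd³), so d³ = 32M/(π σ_allow) = 32×243000/(π×148.9) = 16620 mm³.
d = 25.52 mm.

d = 25.5 mm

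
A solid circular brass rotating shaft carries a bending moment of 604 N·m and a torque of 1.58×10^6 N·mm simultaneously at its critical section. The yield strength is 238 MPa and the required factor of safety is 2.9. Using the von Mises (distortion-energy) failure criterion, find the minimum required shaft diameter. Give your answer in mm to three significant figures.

d = 57.0 mm

σ_allow = σ_y/n = 238/2.9 = 82.07 MPa.
For a solid shaft σ_b = 32M/(πd³) and τ = 16T/(πd³), so the von Mises stress is σ' = (16/πd³)·√(4M²+3T²).
√(4M²+3T²) = √(4×(604000)² + 3×(1.580×10^6)²) = 2.991×10^6 N·mm.
d³ = 16×2.991×10^6/(π×82.07) = 185600 mm³.
d = 57.05 mm.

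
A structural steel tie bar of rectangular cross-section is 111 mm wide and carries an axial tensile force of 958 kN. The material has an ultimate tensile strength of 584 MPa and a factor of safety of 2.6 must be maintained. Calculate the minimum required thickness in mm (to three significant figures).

t = 38.4 mm

σ_allow = 584/2.6 = 224.6 MPa.
Required area A = F/σ_allow = 958000/224.6 = 4265 mm².
t = A/w = 4265/111 = 38.42 mm.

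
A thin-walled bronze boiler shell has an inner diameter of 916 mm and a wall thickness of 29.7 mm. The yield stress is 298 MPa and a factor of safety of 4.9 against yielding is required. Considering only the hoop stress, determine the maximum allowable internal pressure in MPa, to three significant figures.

σ_allow = 298/4.9 = 60.82 MPa.
σ_h = pD/(2t) → p_allow = 2σ_allow t/D = 2×60.82×29.7/916 = 3.944 MPa.

p_allow = 3.94 MPa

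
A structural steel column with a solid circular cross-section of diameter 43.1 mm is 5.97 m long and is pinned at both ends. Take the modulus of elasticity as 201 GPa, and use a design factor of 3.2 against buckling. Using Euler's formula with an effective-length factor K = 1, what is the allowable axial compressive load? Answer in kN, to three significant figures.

P_allow = 2.95 kN

I = πd⁴/64 = π×43.1⁴/64 = 169400 mm⁴.
Effective length L_e = KL = 1×5.97 m = 5970 mm.
Euler critical load P_cr = π²EI/L_e² = π²×201000×169400/5970² = 9428 N.
P_allow = P_cr/n = 9428/3.2 = 2946 N.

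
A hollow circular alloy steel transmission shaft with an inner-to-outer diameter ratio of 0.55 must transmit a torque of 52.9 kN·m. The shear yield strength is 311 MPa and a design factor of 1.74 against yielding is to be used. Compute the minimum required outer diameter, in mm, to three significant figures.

d_o = 118 mm

τ_allow = 311/1.74 = 178.7 MPa.
For a hollow shaft τ = 16T/[πd_o³(1−k⁴)] with k = 0.55, so 1−k⁴ = 0.9085.
d_o³ = 16T/[π τ_allow (1−k⁴)] = 16×5.2900×10^7/(π×178.7×0.9085) = 1.659×10^6 mm³.
d_o = 118.4 mm.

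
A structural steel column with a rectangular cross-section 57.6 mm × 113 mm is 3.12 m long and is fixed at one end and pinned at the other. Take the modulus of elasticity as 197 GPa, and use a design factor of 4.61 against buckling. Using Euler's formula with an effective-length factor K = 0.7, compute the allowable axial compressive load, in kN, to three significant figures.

Buckling occurs about the weak axis: I_min = h·b³/12 = 113×57.6³/12 = 1.800×10^6 mm⁴ (b = 57.6 mm is the smaller dimension).
Effective length L_e = KL = 0.7×3.12 m = 2184 mm.
Euler critical load P_cr = π²EI/L_e² = π²×197000×1.800×10^6/2184² = 733500 N.
P_allow = P_cr/n = 733500/4.61 = 159100 N.

P_allow = 159 kN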